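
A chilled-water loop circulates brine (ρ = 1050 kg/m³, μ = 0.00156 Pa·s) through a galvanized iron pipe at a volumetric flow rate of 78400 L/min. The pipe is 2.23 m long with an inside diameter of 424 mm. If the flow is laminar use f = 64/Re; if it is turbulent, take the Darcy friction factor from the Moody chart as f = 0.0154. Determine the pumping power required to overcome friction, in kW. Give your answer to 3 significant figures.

P ≈ 4.76 kW

Q = 78400 L/min = 78400/60000 = 1.307 m³/s.
Cross-sectional area A = πD²/4 = π(0.424)²/4 = 0.1412 m²; mean velocity V = Q/A = 1.307/0.1412 = 9.254 m/s.
Reynolds number Re = ρVD/μ = 1050 · 9.254 · 0.424 / 0.00156 = 2.641e+06.
Re > 4000 → turbulent; use the Moody-chart value f = 0.0154.
Darcy-Weisbach: ΔP = f(L/D)(ρV²/2) = 0.0154·(2.23/0.424)·(1050·9.254²/2) = 0.0154·5.259·4.496e+04 = 3642 Pa.
Pumping power P = QΔP = 1.307·3642 = 4759 W = 4.76 kW.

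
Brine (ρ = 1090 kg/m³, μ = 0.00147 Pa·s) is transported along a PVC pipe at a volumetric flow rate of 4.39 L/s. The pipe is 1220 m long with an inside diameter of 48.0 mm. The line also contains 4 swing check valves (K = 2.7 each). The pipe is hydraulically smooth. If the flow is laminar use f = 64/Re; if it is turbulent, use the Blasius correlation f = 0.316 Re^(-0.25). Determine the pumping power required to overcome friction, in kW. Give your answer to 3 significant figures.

Q = 4.39 L/s = 4.39/1000 = 0.00439 m³/s.
Cross-sectional area A = πD²/4 = π(0.048)²/4 = 0.00181 m²; mean velocity V = Q/A = 0.00439/0.00181 = 2.426 m/s.
Reynolds number Re = ρVD/μ = 1090 · 2.426 · 0.048 / 0.00147 = 8.635e+04.
Re > 4000 → turbulent. Smooth-pipe (Blasius): f = 0.316 Re^(-0.25) = 0.316/(8.635e+04)^0.25 = 0.01843.
Total minor-loss coefficient ΣK = 4·2.7 = 10.8.
ΔP = [f·L/D + ΣK]·(ρV²/2) = [0.01843·1220/0.048 + 10.8]·(1090·2.426²/2) = [468.5 + 10.8]·3208 = 1.538e+06 Pa.
Pumping power P = QΔP = 0.00439·1.538e+06 = 6750 W = 6.75 kW.

P ≈ 6.75 kW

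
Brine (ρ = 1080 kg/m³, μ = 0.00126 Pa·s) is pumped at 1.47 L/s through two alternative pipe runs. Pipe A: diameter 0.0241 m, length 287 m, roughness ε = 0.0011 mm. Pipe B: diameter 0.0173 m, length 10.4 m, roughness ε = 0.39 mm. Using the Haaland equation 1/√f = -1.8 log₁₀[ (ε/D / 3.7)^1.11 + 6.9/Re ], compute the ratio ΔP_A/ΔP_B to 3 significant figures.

Pipe A: V = Q/A = 0.00147/0.0004562 = 3.223 m/s; Re = 6.657e+04; ε/D = 4.56e-05; Haaland → f = 0.01959; ΔP_A = f(L/D)(ρV²/2) = 1.308e+06 Pa.
Pipe B: V = Q/A = 0.00147/0.0002351 = 6.254 m/s; Re = 9.273e+04; ε/D = 0.0225; Haaland → f = 0.05143; ΔP_B = f(L/D)(ρV²/2) = 6.53e+05 Pa.
ΔP_A/ΔP_B = 1.308e+06/6.53e+05 = 2.00.

ΔP_A/ΔP_B ≈ 2.00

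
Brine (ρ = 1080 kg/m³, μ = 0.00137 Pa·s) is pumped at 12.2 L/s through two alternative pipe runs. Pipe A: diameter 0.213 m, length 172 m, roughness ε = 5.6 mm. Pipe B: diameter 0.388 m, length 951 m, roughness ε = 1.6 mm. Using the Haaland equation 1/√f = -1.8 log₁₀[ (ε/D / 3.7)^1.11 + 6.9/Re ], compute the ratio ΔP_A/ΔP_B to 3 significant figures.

Pipe A: V = Q/A = 0.0122/0.03563 = 0.3424 m/s; Re = 5.749e+04; ε/D = 0.0263; Haaland → f = 0.05484; ΔP_A = f(L/D)(ρV²/2) = 2803 Pa.
Pipe B: V = Q/A = 0.0122/0.1182 = 0.1032 m/s; Re = 3.156e+04; ε/D = 0.00412; Haaland → f = 0.03156; ΔP_B = f(L/D)(ρV²/2) = 444.7 Pa.
ΔP_A/ΔP_B = 2803/444.7 = 6.30.

ΔP_A/ΔP_B ≈ 6.30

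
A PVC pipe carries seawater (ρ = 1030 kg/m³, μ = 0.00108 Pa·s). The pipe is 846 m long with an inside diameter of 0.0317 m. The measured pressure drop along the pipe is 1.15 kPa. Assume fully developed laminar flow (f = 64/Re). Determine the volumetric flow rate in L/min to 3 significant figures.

For laminar flow, f = 64/Re with Re = ρVD/μ, so Darcy-Weisbach reduces to ΔP = 32μLV/D². Solving for V: V = ΔP·D²/(32μL) = 1150·(0.0317)²/(32·0.00108·846) = 0.03953 m/s.
Check: Re = ρVD/μ = 1030·0.03953·0.0317/0.00108 = 1195 < 2300, so the laminar assumption holds.
Q = V·A = 0.03953·(π/4·0.0317²) = 3.119e-05 m³/s = 1.87 L/min.

Q ≈ 1.87 L/min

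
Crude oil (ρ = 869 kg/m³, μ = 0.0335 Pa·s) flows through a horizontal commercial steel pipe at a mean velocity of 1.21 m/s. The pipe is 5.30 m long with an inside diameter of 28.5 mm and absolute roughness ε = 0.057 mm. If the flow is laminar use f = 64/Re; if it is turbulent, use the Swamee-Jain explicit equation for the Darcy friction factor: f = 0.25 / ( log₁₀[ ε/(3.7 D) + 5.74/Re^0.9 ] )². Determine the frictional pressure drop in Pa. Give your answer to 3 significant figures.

ΔP ≈ 8460 Pa

Reynolds number Re = ρVD/μ = 869 · 1.21 · 0.0285 / 0.0335 = 894.6.
Re < 2300 → laminar flow, so f = 64/Re = 64/894.6 = 0.07154 (the turbulent correlation is not needed).
Darcy-Weisbach: ΔP = f(L/D)(ρV²/2) = 0.07154·(5.3/0.0285)·(869·1.21²/2) = 0.07154·186·636.2 = 8464 Pa.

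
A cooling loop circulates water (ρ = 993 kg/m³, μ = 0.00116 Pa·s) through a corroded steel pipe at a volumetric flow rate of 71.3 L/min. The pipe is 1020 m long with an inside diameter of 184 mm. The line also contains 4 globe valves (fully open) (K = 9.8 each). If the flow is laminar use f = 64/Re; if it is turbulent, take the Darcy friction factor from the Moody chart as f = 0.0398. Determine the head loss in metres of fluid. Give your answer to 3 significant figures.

h_f ≈ 0.0264 m

Q = 71.3 L/min = 71.3/60000 = 0.001188 m³/s.
Cross-sectional area A = πD²/4 = π(0.184)²/4 = 0.02659 m²; mean velocity V = Q/A = 0.001188/0.02659 = 0.04469 m/s.
Reynolds number Re = ρVD/μ = 993 · 0.04469 · 0.184 / 0.00116 = 7039.
Re > 4000 → turbulent; use the Moody-chart value f = 0.0398.
Total minor-loss coefficient ΣK = 4·9.8 = 39.2.
ΔP = [f·L/D + ΣK]·(ρV²/2) = [0.0398·1020/0.184 + 39.2]·(993·0.04469²/2) = [220.6 + 39.2]·0.9916 = 257.7 Pa.
Head loss h_f = ΔP/(ρg) = 257.7/(993·9.81) = 0.0264 m.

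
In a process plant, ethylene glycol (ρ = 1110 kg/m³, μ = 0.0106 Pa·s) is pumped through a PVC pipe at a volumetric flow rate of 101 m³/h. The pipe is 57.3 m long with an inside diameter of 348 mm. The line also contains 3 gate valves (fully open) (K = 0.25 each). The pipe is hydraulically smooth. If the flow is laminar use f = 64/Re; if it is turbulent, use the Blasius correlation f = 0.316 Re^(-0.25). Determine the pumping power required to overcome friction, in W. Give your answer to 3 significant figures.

P ≈ 7.94 W

Q = 101 m³/h = 101/3600 = 0.02806 m³/s.
Cross-sectional area A = πD²/4 = π(0.348)²/4 = 0.09511 m²; mean velocity V = Q/A = 0.02806/0.09511 = 0.295 m/s.
Reynolds number Re = ρVD/μ = 1110 · 0.295 · 0.348 / 0.0106 = 1.075e+04.
Re > 4000 → turbulent. Smooth-pipe (Blasius): f = 0.316 Re^(-0.25) = 0.316/(1.075e+04)^0.25 = 0.03103.
Total minor-loss coefficient ΣK = 3·0.25 = 0.75.
ΔP = [f·L/D + ΣK]·(ρV²/2) = [0.03103·57.3/0.348 + 0.75]·(1110·0.295²/2) = [5.11 + 0.75]·48.29 = 283 Pa.
Pumping power P = QΔP = 0.02806·283 = 7.939 W = 7.94 W.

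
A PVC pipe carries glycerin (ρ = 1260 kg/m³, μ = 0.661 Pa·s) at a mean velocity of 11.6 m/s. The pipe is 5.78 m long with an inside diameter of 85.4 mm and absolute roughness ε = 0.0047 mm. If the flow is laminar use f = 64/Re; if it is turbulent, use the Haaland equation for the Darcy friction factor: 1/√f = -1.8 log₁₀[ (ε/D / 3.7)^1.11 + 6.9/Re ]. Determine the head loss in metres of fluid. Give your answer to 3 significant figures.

Reynolds number Re = ρVD/μ = 1260 · 11.6 · 0.0854 / 0.661 = 1888.
Re < 2300 → laminar flow, so f = 64/Re = 64/1888 = 0.03389 (the turbulent correlation is not needed).
Darcy-Weisbach: ΔP = f(L/D)(ρV²/2) = 0.03389·(5.78/0.0854)·(1260·11.6²/2) = 0.03389·67.68·8.477e+04 = 1.945e+05 Pa.
Head loss h_f = ΔP/(ρg) = 1.945e+05/(1260·9.81) = 15.7 m.

h_f ≈ 15.7 m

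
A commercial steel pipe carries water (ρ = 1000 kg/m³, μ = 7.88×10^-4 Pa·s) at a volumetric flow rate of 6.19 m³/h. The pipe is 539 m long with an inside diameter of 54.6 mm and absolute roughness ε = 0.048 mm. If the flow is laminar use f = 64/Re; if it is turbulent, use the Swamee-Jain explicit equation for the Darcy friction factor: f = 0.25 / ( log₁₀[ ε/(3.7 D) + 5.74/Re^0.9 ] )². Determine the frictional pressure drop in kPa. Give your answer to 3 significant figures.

Q = 6.19 m³/h = 6.19/3600 = 0.001719 m³/s.
Cross-sectional area A = πD²/4 = π(0.0546)²/4 = 0.002341 m²; mean velocity V = Q/A = 0.001719/0.002341 = 0.7344 m/s.
Reynolds number Re = ρVD/μ = 1000 · 0.7344 · 0.0546 / 0.000788 = 5.088e+04.
Re > 4000 → turbulent. Relative roughness ε/D = 4.8e-05/0.0546 = 0.000879. Swamee-Jain: f = 0.25/(log₁₀[0.000879/3.7 + 5.74/5.088e+04^0.9])² = 0.25/(log₁₀[0.000238 + 0.000333])² = 0.25/(-3.243)² = 0.02377.
Darcy-Weisbach: ΔP = f(L/D)(ρV²/2) = 0.02377·(539/0.0546)·(1000·0.7344²/2) = 0.02377·9872·269.6 = 6.326e+04 Pa.
ΔP = 6.326e+04 Pa = 63.3 kPa.

ΔP ≈ 63.3 kPa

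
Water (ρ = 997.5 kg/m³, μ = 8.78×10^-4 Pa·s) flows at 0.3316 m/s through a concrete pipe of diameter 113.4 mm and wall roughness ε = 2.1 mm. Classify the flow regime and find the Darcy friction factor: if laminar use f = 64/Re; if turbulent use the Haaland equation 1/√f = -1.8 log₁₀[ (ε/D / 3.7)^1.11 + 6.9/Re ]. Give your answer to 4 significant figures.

f ≈ 0.04825

Re = ρVD/μ = 997.5·0.3316·0.1134/0.000878 = 4.272e+04.
Re > 4000 → turbulent. ε/D = 0.0021/0.1134 = 0.0185; Haaland: 1/√f = -1.8 log₁₀[0.00279 + 0.000162] = 4.553, so f = 0.04825.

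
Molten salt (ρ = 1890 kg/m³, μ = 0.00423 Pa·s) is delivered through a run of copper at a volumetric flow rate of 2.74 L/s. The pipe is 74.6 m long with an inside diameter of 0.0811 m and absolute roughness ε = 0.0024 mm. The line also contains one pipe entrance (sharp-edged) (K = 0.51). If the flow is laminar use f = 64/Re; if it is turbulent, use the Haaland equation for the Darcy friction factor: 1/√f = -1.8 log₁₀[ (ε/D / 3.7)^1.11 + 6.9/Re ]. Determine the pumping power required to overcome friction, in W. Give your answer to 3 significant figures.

Q = 2.74 L/s = 2.74/1000 = 0.00274 m³/s.
Cross-sectional area A = πD²/4 = π(0.0811)²/4 = 0.005166 m²; mean velocity V = Q/A = 0.00274/0.005166 = 0.5304 m/s.
Reynolds number Re = ρVD/μ = 1890 · 0.5304 · 0.0811 / 0.00423 = 1.922e+04.
Re > 4000 → turbulent. Relative roughness ε/D = 2.4e-06/0.0811 = 2.96e-05. Haaland: 1/√f = -1.8 log₁₀[(2.96e-05/3.7)^1.11 + 6.9/1.922e+04] = -1.8 log₁₀[2.2e-06 + 0.000359] = 6.196, so f = 0.02605.
Total minor-loss coefficient ΣK = 1·0.51 = 0.51.
ΔP = [f·L/D + ΣK]·(ρV²/2) = [0.02605·74.6/0.0811 + 0.51]·(1890·0.5304²/2) = [23.96 + 0.51]·265.9 = 6506 Pa.
Pumping power P = QΔP = 0.00274·6506 = 17.83 W = 17.8 W.

P ≈ 17.8 W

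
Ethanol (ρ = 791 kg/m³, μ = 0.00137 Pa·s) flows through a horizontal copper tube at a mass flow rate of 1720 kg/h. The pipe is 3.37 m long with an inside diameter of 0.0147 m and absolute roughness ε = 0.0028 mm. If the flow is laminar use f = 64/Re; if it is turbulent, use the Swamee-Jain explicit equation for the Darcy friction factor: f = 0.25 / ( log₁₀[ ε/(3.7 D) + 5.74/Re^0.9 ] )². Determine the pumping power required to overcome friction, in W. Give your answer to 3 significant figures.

ṁ = 1720 kg/h = 1720/3600 = 0.4778 kg/s.
A = πD²/4 = π(0.0147)²/4 = 0.0001697 m²; mean velocity V = ṁ/(ρA) = 0.4778/(791 · 0.0001697) = 3.559 m/s.
Reynolds number Re = ρVD/μ = 791 · 3.559 · 0.0147 / 0.00137 = 3.021e+04.
Re > 4000 → turbulent. Relative roughness ε/D = 2.8e-06/0.0147 = 0.00019. Swamee-Jain: f = 0.25/(log₁₀[0.00019/3.7 + 5.74/3.021e+04^0.9])² = 0.25/(log₁₀[5.15e-05 + 0.000533])² = 0.25/(-3.233)² = 0.02392.
Darcy-Weisbach: ΔP = f(L/D)(ρV²/2) = 0.02392·(3.37/0.0147)·(791·3.559²/2) = 0.02392·229.3·5010 = 2.747e+04 Pa.
Q = ṁ/ρ = 0.4778/791 = 0.000604 m³/s.
Pumping power P = QΔP = 0.000604·2.747e+04 = 16.59 W = 16.6 W.

P ≈ 16.6 W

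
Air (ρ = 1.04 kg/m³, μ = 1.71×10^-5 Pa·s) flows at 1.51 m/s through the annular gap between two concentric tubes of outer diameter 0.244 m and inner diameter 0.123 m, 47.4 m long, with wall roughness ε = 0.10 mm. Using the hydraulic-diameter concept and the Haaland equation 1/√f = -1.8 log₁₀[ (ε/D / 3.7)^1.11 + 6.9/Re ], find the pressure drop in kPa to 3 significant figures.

ΔP ≈ 0.0145 kPa

Hydraulic diameter D_h = 4A/P = D_o - D_i = 0.244 - 0.123 = 0.121 m.
Re = ρVD_h/μ = 1.04·1.51·0.121/1.71e-05 = 1.111e+04.
ε/D_h = 0.0001/0.121 = 0.000826; Haaland gives 1/√f = -1.8 log₁₀[8.86e-05+0.000621] = 5.668, so f = 0.03112.
ΔP = f(L/D_h)(ρV²/2) = 0.03112·47.4/0.121·1.186 = 14.46 Pa.
ΔP = 0.0145 kPa.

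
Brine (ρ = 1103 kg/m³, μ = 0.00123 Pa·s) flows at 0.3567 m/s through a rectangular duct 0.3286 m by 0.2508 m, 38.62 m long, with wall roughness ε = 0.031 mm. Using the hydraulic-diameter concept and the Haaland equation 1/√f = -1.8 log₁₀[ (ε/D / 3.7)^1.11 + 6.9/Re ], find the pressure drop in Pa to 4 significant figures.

ΔP ≈ 177.5 Pa

Hydraulic diameter D_h = 4A/P = 4·(0.3286·0.2508)/(2·(0.3286+0.2508)) = 0.3297/1.159 = 0.2845 m.
Re = ρVD_h/μ = 1103·0.3567·0.2845/0.00123 = 9.1e+04.
ε/D_h = 3.1e-05/0.2845 = 0.000109; Haaland gives 1/√f = -1.8 log₁₀[9.35e-06+7.58e-05] = 7.325, so f = 0.01864.
ΔP = f(L/D_h)(ρV²/2) = 0.01864·38.62/0.2845·70.17 = 177.5 Pa.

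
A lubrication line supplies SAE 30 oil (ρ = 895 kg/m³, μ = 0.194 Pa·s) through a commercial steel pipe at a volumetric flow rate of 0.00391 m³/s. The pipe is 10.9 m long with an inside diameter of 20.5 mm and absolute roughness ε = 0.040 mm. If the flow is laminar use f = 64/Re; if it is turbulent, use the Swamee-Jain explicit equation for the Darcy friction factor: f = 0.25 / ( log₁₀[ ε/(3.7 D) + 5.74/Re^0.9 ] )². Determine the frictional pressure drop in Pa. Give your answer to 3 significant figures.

Cross-sectional area A = πD²/4 = π(0.0205)²/4 = 0.0003301 m²; mean velocity V = Q/A = 0.00391/0.0003301 = 11.85 m/s.
Reynolds number Re = ρVD/μ = 895 · 11.85 · 0.0205 / 0.194 = 1120.
Re < 2300 → laminar flow, so f = 64/Re = 64/1120 = 0.05712 (the turbulent correlation is not needed).
Darcy-Weisbach: ΔP = f(L/D)(ρV²/2) = 0.05712·(10.9/0.0205)·(895·11.85²/2) = 0.05712·531.7·6.28e+04 = 1.907e+06 Pa.

ΔP ≈ 1.91×10^6 Pa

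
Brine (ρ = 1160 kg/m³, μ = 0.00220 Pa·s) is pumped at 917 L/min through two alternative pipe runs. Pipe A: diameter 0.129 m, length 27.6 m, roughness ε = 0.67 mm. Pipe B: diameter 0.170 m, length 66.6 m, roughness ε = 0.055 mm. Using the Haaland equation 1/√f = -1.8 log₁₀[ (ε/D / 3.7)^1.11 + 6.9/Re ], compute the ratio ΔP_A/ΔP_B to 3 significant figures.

ΔP_A/ΔP_B ≈ 2.50

Pipe A: V = Q/A = 0.01528/0.01307 = 1.169 m/s; Re = 7.954e+04; ε/D = 0.00519; Haaland → f = 0.03182; ΔP_A = f(L/D)(ρV²/2) = 5399 Pa.
Pipe B: V = Q/A = 0.01528/0.0227 = 0.6733 m/s; Re = 6.036e+04; ε/D = 0.000324; Haaland → f = 0.02097; ΔP_B = f(L/D)(ρV²/2) = 2160 Pa.
ΔP_A/ΔP_B = 5399/2160 = 2.50.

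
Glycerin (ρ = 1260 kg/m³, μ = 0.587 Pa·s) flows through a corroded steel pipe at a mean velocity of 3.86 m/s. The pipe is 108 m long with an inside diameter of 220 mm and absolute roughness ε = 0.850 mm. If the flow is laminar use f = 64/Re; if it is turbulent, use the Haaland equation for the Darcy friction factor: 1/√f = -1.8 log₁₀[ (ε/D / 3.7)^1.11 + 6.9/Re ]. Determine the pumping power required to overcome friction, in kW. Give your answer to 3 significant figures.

P ≈ 23.7 kW

Reynolds number Re = ρVD/μ = 1260 · 3.86 · 0.22 / 0.587 = 1823.
Re < 2300 → laminar flow, so f = 64/Re = 64/1823 = 0.03511 (the turbulent correlation is not needed).
Darcy-Weisbach: ΔP = f(L/D)(ρV²/2) = 0.03511·(108/0.22)·(1260·3.86²/2) = 0.03511·490.9·9387 = 1.618e+05 Pa.
Q = V·A = 3.86·0.03801 = 0.1467 m³/s.
Pumping power P = QΔP = 0.1467·1.618e+05 = 23740 W = 23.7 kW.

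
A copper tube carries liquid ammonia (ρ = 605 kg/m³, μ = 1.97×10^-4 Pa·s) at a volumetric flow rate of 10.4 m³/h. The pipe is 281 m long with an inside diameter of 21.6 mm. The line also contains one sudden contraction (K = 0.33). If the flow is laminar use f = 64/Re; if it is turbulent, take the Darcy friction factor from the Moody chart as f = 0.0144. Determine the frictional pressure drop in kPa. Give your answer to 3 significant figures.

Q = 10.4 m³/h = 10.4/3600 = 0.002889 m³/s.
Cross-sectional area A = πD²/4 = π(0.0216)²/4 = 0.0003664 m²; mean velocity V = Q/A = 0.002889/0.0003664 = 7.884 m/s.
Reynolds number Re = ρVD/μ = 605 · 7.884 · 0.0216 / 0.000197 = 5.23e+05.
Re > 4000 → turbulent; use the Moody-chart value f = 0.0144.
Total minor-loss coefficient ΣK = 1·0.33 = 0.33.
ΔP = [f·L/D + ΣK]·(ρV²/2) = [0.0144·281/0.0216 + 0.33]·(605·7.884²/2) = [187.3 + 0.33]·1.88e+04 = 3.528e+06 Pa.
ΔP = 3.528e+06 Pa = 3530 kPa.

ΔP ≈ 3530 kPa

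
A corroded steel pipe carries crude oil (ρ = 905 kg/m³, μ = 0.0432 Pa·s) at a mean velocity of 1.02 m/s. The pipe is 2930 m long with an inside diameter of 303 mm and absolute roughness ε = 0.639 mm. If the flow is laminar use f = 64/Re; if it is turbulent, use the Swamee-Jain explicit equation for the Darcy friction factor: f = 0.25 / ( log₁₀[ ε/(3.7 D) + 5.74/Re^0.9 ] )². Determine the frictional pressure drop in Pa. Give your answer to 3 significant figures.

ΔP ≈ 173000 Pa

Reynolds number Re = ρVD/μ = 905 · 1.02 · 0.303 / 0.0432 = 6475.
Re > 4000 → turbulent. Relative roughness ε/D = 0.000639/0.303 = 0.00211. Swamee-Jain: f = 0.25/(log₁₀[0.00211/3.7 + 5.74/6475^0.9])² = 0.25/(log₁₀[0.00057 + 0.00213])² = 0.25/(-2.568)² = 0.0379.
Darcy-Weisbach: ΔP = f(L/D)(ρV²/2) = 0.0379·(2930/0.303)·(905·1.02²/2) = 0.0379·9670·470.8 = 1.725e+05 Pa.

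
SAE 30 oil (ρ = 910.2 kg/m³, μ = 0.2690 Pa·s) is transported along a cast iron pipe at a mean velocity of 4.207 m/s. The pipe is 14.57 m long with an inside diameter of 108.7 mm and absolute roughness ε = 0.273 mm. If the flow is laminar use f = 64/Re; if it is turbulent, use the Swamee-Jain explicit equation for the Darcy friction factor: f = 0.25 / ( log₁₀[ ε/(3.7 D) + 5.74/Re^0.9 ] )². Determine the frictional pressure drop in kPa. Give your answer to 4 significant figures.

ΔP ≈ 44.66 kPa

Reynolds number Re = ρVD/μ = 910.2 · 4.207 · 0.1087 / 0.269 = 1547.
Re < 2300 → laminar flow, so f = 64/Re = 64/1547 = 0.04136 (the turbulent correlation is not needed).
Darcy-Weisbach: ΔP = f(L/D)(ρV²/2) = 0.04136·(14.57/0.1087)·(910.2·4.207²/2) = 0.04136·134·8055 = 4.466e+04 Pa.
ΔP = 4.466e+04 Pa = 44.66 kPa.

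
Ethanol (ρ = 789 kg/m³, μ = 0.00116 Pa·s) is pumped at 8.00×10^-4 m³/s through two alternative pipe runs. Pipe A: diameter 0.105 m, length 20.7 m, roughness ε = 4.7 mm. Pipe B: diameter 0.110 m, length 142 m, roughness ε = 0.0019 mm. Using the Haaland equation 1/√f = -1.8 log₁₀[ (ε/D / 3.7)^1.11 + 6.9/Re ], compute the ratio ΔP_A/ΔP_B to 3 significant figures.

Pipe A: V = Q/A = 0.0008/0.008659 = 0.09239 m/s; Re = 6598; ε/D = 0.0448; Haaland → f = 0.07195; ΔP_A = f(L/D)(ρV²/2) = 47.77 Pa.
Pipe B: V = Q/A = 0.0008/0.009503 = 0.08418 m/s; Re = 6298; ε/D = 1.73e-05; Haaland → f = 0.03523; ΔP_B = f(L/D)(ρV²/2) = 127.1 Pa.
ΔP_A/ΔP_B = 47.77/127.1 = 0.376.

ΔP_A/ΔP_B ≈ 0.376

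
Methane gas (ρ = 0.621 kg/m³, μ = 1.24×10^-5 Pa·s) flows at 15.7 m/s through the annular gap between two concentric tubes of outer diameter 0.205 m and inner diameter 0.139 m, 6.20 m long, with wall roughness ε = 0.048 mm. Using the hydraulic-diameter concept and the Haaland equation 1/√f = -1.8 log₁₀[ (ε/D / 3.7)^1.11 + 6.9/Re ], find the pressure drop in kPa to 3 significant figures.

ΔP ≈ 0.164 kPa

Hydraulic diameter D_h = 4A/P = D_o - D_i = 0.205 - 0.139 = 0.066 m.
Re = ρVD_h/μ = 0.621·15.7·0.066/1.24e-05 = 5.189e+04.
ε/D_h = 4.8e-05/0.066 = 0.000727; Haaland gives 1/√f = -1.8 log₁₀[7.69e-05+0.000133] = 6.621, so f = 0.02281.
ΔP = f(L/D_h)(ρV²/2) = 0.02281·6.2/0.066·76.54 = 164 Pa.
ΔP = 0.164 kPa.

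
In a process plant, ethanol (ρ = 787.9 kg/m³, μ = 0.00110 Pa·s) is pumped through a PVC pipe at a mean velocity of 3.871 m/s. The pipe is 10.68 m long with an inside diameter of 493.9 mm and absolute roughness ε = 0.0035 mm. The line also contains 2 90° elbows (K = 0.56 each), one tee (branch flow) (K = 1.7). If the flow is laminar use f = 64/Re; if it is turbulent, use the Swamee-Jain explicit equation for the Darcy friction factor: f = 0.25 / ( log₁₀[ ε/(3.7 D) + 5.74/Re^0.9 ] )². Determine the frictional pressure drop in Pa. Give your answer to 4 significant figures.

Reynolds number Re = ρVD/μ = 787.9 · 3.871 · 0.4939 / 0.0011 = 1.369e+06.
Re > 4000 → turbulent. Relative roughness ε/D = 3.5e-06/0.4939 = 7.09e-06. Swamee-Jain: f = 0.25/(log₁₀[7.09e-06/3.7 + 5.74/1.369e+06^0.9])² = 0.25/(log₁₀[1.92e-06 + 1.72e-05])² = 0.25/(-4.718)² = 0.01123.
Total minor-loss coefficient ΣK = 2·0.56 + 1·1.7 = 2.82.
ΔP = [f·L/D + ΣK]·(ρV²/2) = [0.01123·10.68/0.4939 + 2.82]·(787.9·3.871²/2) = [0.2428 + 2.82]·5903 = 1.808e+04 Pa.

ΔP ≈ 18080 Pa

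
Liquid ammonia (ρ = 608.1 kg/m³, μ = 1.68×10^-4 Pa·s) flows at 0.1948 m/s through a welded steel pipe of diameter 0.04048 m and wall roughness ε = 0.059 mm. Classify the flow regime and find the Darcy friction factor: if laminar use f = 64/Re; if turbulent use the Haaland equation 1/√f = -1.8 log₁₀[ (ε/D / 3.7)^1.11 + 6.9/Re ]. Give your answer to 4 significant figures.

f ≈ 0.02687

Re = ρVD/μ = 608.1·0.1948·0.04048/0.000168 = 2.854e+04.
Re > 4000 → turbulent. ε/D = 5.9e-05/0.04048 = 0.00146; Haaland: 1/√f = -1.8 log₁₀[0.000166 + 0.000242] = 6.101, so f = 0.02687.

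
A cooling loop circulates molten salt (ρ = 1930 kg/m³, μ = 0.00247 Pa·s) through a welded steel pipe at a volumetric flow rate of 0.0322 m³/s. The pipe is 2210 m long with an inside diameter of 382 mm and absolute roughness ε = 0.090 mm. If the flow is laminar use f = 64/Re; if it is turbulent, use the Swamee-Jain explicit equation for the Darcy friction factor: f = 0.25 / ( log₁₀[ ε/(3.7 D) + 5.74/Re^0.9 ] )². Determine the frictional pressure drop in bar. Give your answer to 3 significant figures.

ΔP ≈ 0.0870 bar

Cross-sectional area A = πD²/4 = π(0.382)²/4 = 0.1146 m²; mean velocity V = Q/A = 0.0322/0.1146 = 0.281 m/s.
Reynolds number Re = ρVD/μ = 1930 · 0.281 · 0.382 / 0.00247 = 8.386e+04.
Re > 4000 → turbulent. Relative roughness ε/D = 9e-05/0.382 = 0.000236. Swamee-Jain: f = 0.25/(log₁₀[0.000236/3.7 + 5.74/8.386e+04^0.9])² = 0.25/(log₁₀[6.37e-05 + 0.000213])² = 0.25/(-3.559)² = 0.01974.
Darcy-Weisbach: ΔP = f(L/D)(ρV²/2) = 0.01974·(2210/0.382)·(1930·0.281²/2) = 0.01974·5785·76.17 = 8700 Pa.
ΔP = 8700 Pa = 0.0870 bar.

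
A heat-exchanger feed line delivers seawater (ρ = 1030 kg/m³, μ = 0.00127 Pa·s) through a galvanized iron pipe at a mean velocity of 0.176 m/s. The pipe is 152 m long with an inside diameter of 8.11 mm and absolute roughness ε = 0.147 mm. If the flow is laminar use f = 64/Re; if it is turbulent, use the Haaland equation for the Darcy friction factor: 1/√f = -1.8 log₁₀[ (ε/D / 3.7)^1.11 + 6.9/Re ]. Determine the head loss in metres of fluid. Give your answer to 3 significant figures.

Reynolds number Re = ρVD/μ = 1030 · 0.176 · 0.00811 / 0.00127 = 1158.
Re < 2300 → laminar flow, so f = 64/Re = 64/1158 = 0.05529 (the turbulent correlation is not needed).
Darcy-Weisbach: ΔP = f(L/D)(ρV²/2) = 0.05529·(152/0.00811)·(1030·0.176²/2) = 0.05529·1.874e+04·15.95 = 1.653e+04 Pa.
Head loss h_f = ΔP/(ρg) = 1.653e+04/(1030·9.81) = 1.64 m.

h_f ≈ 1.64 m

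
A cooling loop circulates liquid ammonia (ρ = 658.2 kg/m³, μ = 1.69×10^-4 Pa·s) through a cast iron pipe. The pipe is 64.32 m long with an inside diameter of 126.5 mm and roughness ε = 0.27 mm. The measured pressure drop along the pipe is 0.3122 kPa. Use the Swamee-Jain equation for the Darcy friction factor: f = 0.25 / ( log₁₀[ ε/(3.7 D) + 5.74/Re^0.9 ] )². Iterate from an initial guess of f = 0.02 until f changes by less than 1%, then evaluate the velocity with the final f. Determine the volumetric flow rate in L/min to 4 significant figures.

Rearranging Darcy-Weisbach: V = √(2·ΔP·D/(f·L·ρ)). With ε/D = 0.00027/0.1265 = 0.00213, iterate starting from f = 0.02:
  f = 0.02 → V = √(2·312.2·0.1265/(0.02·64.32·658.2)) = 0.3054 m/s; Re = ρVD/μ = 1.505e+05; f → 0.02514
  f = 0.02514 → V = 0.2724 m/s; Re = 1.342e+05; f → 0.02528
Converged (Δf/f < 1%). With the final f = 0.02528: V = √(2·312.2·0.1265/(0.02528·64.32·658.2)) = 0.2717 m/s.
Q = V·A = 0.2717·(π/4·0.1265²) = 0.003415 m³/s = 204.9 L/min.

Q ≈ 204.9 L/min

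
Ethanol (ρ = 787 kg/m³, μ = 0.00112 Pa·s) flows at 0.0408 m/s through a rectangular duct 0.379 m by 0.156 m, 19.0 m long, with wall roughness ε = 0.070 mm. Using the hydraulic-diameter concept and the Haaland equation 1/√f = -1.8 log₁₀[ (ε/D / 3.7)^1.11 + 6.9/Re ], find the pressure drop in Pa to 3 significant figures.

ΔP ≈ 2.00 Pa

Hydraulic diameter D_h = 4A/P = 4·(0.379·0.156)/(2·(0.379+0.156)) = 0.2365/1.07 = 0.221 m.
Re = ρVD_h/μ = 787·0.0408·0.221/0.00112 = 6337.
ε/D_h = 7e-05/0.221 = 0.000317; Haaland gives 1/√f = -1.8 log₁₀[3.06e-05+0.00109] = 5.312, so f = 0.03544.
ΔP = f(L/D_h)(ρV²/2) = 0.03544·19/0.221·0.655 = 1.996 Pa.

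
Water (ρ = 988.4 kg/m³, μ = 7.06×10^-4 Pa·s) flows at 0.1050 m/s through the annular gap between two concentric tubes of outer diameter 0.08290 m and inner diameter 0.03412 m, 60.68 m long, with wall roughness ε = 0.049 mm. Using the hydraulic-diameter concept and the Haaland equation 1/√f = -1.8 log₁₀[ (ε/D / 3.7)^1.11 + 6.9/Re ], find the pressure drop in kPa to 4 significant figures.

Hydraulic diameter D_h = 4A/P = D_o - D_i = 0.0829 - 0.03412 = 0.04878 m.
Re = ρVD_h/μ = 988.4·0.105·0.04878/0.000706 = 7171.
ε/D_h = 4.9e-05/0.04878 = 0.001; Haaland gives 1/√f = -1.8 log₁₀[0.00011+0.000962] = 5.345, so f = 0.035.
ΔP = f(L/D_h)(ρV²/2) = 0.035·60.68/0.04878·5.449 = 237.2 Pa.
ΔP = 0.2372 kPa.

ΔP ≈ 0.2372 kPa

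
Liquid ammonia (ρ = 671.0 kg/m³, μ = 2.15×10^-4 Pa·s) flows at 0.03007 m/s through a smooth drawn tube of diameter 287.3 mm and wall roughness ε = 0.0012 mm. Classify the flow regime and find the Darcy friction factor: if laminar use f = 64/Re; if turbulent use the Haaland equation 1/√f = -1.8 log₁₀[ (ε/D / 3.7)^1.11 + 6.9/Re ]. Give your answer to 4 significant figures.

Re = ρVD/μ = 671·0.03007·0.2873/0.000215 = 2.696e+04.
Re > 4000 → turbulent. ε/D = 1.2e-06/0.2873 = 4.18e-06; Haaland: 1/√f = -1.8 log₁₀[2.5e-07 + 0.000256] = 6.465, so f = 0.02393.

f ≈ 0.02393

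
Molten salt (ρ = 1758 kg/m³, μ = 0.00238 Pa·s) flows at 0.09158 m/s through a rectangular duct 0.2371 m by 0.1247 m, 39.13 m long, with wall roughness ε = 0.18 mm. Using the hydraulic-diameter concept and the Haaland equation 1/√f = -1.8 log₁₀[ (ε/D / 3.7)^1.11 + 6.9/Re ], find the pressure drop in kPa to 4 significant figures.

ΔP ≈ 0.05570 kPa

Hydraulic diameter D_h = 4A/P = 4·(0.2371·0.1247)/(2·(0.2371+0.1247)) = 0.1183/0.7236 = 0.1634 m.
Re = ρVD_h/μ = 1758·0.09158·0.1634/0.00238 = 1.106e+04.
ε/D_h = 0.00018/0.1634 = 0.0011; Haaland gives 1/√f = -1.8 log₁₀[0.000122+0.000624] = 5.629, so f = 0.03156.
ΔP = f(L/D_h)(ρV²/2) = 0.03156·39.13/0.1634·7.372 = 55.7 Pa.
ΔP = 0.05570 kPa.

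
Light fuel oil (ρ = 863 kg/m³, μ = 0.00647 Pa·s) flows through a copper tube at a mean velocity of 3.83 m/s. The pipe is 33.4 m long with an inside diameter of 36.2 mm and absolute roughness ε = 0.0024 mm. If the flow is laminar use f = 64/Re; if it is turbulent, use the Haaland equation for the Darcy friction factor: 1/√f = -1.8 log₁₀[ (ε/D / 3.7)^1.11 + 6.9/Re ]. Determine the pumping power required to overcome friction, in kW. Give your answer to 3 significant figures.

P ≈ 0.607 kW

Reynolds number Re = ρVD/μ = 863 · 3.83 · 0.0362 / 0.00647 = 1.849e+04.
Re > 4000 → turbulent. Relative roughness ε/D = 2.4e-06/0.0362 = 6.63e-05. Haaland: 1/√f = -1.8 log₁₀[(6.63e-05/3.7)^1.11 + 6.9/1.849e+04] = -1.8 log₁₀[5.38e-06 + 0.000373] = 6.159, so f = 0.02636.
Darcy-Weisbach: ΔP = f(L/D)(ρV²/2) = 0.02636·(33.4/0.0362)·(863·3.83²/2) = 0.02636·922.7·6330 = 1.539e+05 Pa.
Q = V·A = 3.83·0.001029 = 0.003942 m³/s.
Pumping power P = QΔP = 0.003942·1.539e+05 = 606.8 W = 0.607 kW.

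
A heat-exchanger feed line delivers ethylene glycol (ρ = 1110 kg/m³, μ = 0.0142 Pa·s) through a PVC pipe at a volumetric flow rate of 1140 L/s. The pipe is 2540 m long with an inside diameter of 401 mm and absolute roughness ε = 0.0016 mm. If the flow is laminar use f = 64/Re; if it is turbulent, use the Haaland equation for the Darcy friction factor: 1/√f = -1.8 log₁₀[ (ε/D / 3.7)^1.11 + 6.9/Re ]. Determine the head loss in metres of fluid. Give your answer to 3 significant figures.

h_f ≈ 382 m

Q = 1140 L/s = 1140/1000 = 1.14 m³/s.
Cross-sectional area A = πD²/4 = π(0.401)²/4 = 0.1263 m²; mean velocity V = Q/A = 1.14/0.1263 = 9.027 m/s.
Reynolds number Re = ρVD/μ = 1110 · 9.027 · 0.401 / 0.0142 = 2.829e+05.
Re > 4000 → turbulent. Relative roughness ε/D = 1.6e-06/0.401 = 3.99e-06. Haaland: 1/√f = -1.8 log₁₀[(3.99e-06/3.7)^1.11 + 6.9/2.829e+05] = -1.8 log₁₀[2.38e-07 + 2.44e-05] = 8.296, so f = 0.01453.
Darcy-Weisbach: ΔP = f(L/D)(ρV²/2) = 0.01453·(2540/0.401)·(1110·9.027²/2) = 0.01453·6334·4.522e+04 = 4.162e+06 Pa.
Head loss h_f = ΔP/(ρg) = 4.162e+06/(1110·9.81) = 382 m.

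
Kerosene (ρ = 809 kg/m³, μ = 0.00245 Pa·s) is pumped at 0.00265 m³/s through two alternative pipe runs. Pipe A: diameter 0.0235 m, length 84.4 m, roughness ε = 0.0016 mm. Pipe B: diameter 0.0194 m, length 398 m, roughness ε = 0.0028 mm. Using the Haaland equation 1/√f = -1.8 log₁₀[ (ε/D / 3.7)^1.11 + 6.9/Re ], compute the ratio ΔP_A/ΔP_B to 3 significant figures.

ΔP_A/ΔP_B ≈ 0.0837

Pipe A: V = Q/A = 0.00265/0.0004337 = 6.11 m/s; Re = 4.741e+04; ε/D = 6.81e-05; Haaland → f = 0.02114; ΔP_A = f(L/D)(ρV²/2) = 1.147e+06 Pa.
Pipe B: V = Q/A = 0.00265/0.0002956 = 8.965 m/s; Re = 5.743e+04; ε/D = 0.000144; Haaland → f = 0.02054; ΔP_B = f(L/D)(ρV²/2) = 1.37e+07 Pa.
ΔP_A/ΔP_B = 1.147e+06/1.37e+07 = 0.0837.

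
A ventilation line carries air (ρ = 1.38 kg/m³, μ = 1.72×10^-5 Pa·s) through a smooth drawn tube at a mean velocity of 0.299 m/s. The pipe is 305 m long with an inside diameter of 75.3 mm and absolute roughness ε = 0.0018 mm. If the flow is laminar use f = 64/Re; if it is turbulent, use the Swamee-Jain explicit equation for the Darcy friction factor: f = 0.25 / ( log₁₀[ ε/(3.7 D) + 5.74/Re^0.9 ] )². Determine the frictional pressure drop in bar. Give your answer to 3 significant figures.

ΔP ≈ 8.85×10^-5 bar

Reynolds number Re = ρVD/μ = 1.38 · 0.299 · 0.0753 / 1.72e-05 = 1806.
Re < 2300 → laminar flow, so f = 64/Re = 64/1806 = 0.03543 (the turbulent correlation is not needed).
Darcy-Weisbach: ΔP = f(L/D)(ρV²/2) = 0.03543·(305/0.0753)·(1.38·0.299²/2) = 0.03543·4050·0.06169 = 8.852 Pa.
ΔP = 8.852 Pa = 8.85×10^-5 bar.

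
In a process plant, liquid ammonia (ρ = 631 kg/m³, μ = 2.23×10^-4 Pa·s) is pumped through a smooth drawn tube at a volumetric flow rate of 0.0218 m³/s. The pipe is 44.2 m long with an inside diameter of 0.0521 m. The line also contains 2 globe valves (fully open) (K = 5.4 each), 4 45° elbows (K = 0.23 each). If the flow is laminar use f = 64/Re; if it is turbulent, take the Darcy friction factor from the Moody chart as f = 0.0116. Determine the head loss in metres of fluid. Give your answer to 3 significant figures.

h_f ≈ 115 m

Cross-sectional area A = πD²/4 = π(0.0521)²/4 = 0.002132 m²; mean velocity V = Q/A = 0.0218/0.002132 = 10.23 m/s.
Reynolds number Re = ρVD/μ = 631 · 10.23 · 0.0521 / 0.000223 = 1.507e+06.
Re > 4000 → turbulent; use the Moody-chart value f = 0.0116.
Total minor-loss coefficient ΣK = 2·5.4 + 4·0.23 = 11.7.
ΔP = [f·L/D + ΣK]·(ρV²/2) = [0.0116·44.2/0.0521 + 11.7]·(631·10.23²/2) = [9.841 + 11.7]·3.299e+04 = 7.113e+05 Pa.
Head loss h_f = ΔP/(ρg) = 7.113e+05/(631·9.81) = 115 m.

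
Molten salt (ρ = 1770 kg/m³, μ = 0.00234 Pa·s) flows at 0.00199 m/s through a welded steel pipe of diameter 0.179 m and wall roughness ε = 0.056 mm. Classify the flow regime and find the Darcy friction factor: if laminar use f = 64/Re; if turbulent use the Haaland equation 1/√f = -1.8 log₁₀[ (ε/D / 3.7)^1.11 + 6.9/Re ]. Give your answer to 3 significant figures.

f ≈ 0.238

Re = ρVD/μ = 1770·0.00199·0.179/0.00234 = 269.4.
Re < 2300 → laminar, so f = 64/Re = 0.2375 (roughness is irrelevant in laminar flow).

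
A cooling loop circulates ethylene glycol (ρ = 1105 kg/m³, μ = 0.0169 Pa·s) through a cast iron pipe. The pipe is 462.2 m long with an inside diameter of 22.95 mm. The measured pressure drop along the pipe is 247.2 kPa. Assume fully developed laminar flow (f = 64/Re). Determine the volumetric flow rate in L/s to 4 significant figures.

For laminar flow, f = 64/Re with Re = ρVD/μ, so Darcy-Weisbach reduces to ΔP = 32μLV/D². Solving for V: V = ΔP·D²/(32μL) = 2.472e+05·(0.02295)²/(32·0.0169·462.2) = 0.5209 m/s.
Check: Re = ρVD/μ = 1105·0.5209·0.02295/0.0169 = 781.6 < 2300, so the laminar assumption holds.
Q = V·A = 0.5209·(π/4·0.02295²) = 0.0002155 m³/s = 0.2155 L/s.

Q ≈ 0.2155 L/s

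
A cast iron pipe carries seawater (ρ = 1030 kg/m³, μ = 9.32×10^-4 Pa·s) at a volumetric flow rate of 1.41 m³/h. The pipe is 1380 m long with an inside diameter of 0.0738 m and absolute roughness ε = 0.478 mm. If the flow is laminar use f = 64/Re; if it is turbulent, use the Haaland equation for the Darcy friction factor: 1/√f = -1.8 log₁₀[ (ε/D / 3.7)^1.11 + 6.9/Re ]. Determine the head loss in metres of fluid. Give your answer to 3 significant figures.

Q = 1.41 m³/h = 1.41/3600 = 0.0003917 m³/s.
Cross-sectional area A = πD²/4 = π(0.0738)²/4 = 0.004278 m²; mean velocity V = Q/A = 0.0003917/0.004278 = 0.09156 m/s.
Reynolds number Re = ρVD/μ = 1030 · 0.09156 · 0.0738 / 0.000932 = 7468.
Re > 4000 → turbulent. Relative roughness ε/D = 0.000478/0.0738 = 0.00648. Haaland: 1/√f = -1.8 log₁₀[(0.00648/3.7)^1.11 + 6.9/7468] = -1.8 log₁₀[0.000871 + 0.000924] = 4.943, so f = 0.04093.
Darcy-Weisbach: ΔP = f(L/D)(ρV²/2) = 0.04093·(1380/0.0738)·(1030·0.09156²/2) = 0.04093·1.87e+04·4.318 = 3305 Pa.
Head loss h_f = ΔP/(ρg) = 3305/(1030·9.81) = 0.327 m.

h_f ≈ 0.327 m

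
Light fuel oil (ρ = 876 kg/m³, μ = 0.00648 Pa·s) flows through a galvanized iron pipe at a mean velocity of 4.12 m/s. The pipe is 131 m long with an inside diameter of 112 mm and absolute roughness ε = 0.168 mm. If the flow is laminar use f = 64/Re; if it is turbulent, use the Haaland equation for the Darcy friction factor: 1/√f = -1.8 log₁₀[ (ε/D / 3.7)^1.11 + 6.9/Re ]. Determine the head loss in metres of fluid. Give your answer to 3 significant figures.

h_f ≈ 24.8 m

Reynolds number Re = ρVD/μ = 876 · 4.12 · 0.112 / 0.00648 = 6.238e+04.
Re > 4000 → turbulent. Relative roughness ε/D = 0.000168/0.112 = 0.0015. Haaland: 1/√f = -1.8 log₁₀[(0.0015/3.7)^1.11 + 6.9/6.238e+04] = -1.8 log₁₀[0.000172 + 0.000111] = 6.389, so f = 0.0245.
Darcy-Weisbach: ΔP = f(L/D)(ρV²/2) = 0.0245·(131/0.112)·(876·4.12²/2) = 0.0245·1170·7435 = 2.131e+05 Pa.
Head loss h_f = ΔP/(ρg) = 2.131e+05/(876·9.81) = 24.8 m.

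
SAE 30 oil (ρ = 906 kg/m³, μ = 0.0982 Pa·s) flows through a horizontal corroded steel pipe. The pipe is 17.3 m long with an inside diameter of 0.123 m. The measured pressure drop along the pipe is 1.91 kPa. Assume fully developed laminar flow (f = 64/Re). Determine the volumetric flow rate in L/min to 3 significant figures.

Q ≈ 379 L/min

For laminar flow, f = 64/Re with Re = ρVD/μ, so Darcy-Weisbach reduces to ΔP = 32μLV/D². Solving for V: V = ΔP·D²/(32μL) = 1910·(0.123)²/(32·0.0982·17.3) = 0.5315 m/s.
Check: Re = ρVD/μ = 906·0.5315·0.123/0.0982 = 603.2 < 2300, so the laminar assumption holds.
Q = V·A = 0.5315·(π/4·0.123²) = 0.006316 m³/s = 379 L/min.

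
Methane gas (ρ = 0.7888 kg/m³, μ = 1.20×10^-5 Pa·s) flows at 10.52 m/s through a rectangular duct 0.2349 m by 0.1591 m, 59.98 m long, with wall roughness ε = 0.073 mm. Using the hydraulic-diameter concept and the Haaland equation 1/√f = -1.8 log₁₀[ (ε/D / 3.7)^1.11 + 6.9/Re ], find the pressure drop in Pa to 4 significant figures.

ΔP ≈ 260.5 Pa

Hydraulic diameter D_h = 4A/P = 4·(0.2349·0.1591)/(2·(0.2349+0.1591)) = 0.1495/0.788 = 0.1897 m.
Re = ρVD_h/μ = 0.7888·10.52·0.1897/1.2e-05 = 1.312e+05.
ε/D_h = 7.3e-05/0.1897 = 0.000385; Haaland gives 1/√f = -1.8 log₁₀[3.79e-05+5.26e-05] = 7.278, so f = 0.01888.
ΔP = f(L/D_h)(ρV²/2) = 0.01888·59.98/0.1897·43.65 = 260.5 Pa.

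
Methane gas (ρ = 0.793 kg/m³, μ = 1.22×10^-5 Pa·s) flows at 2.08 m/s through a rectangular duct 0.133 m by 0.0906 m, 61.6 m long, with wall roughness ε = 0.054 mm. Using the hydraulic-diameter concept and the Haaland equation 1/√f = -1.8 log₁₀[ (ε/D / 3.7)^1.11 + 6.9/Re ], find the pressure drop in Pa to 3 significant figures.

Hydraulic diameter D_h = 4A/P = 4·(0.133·0.0906)/(2·(0.133+0.0906)) = 0.0482/0.4472 = 0.1078 m.
Re = ρVD_h/μ = 0.793·2.08·0.1078/1.22e-05 = 1.457e+04.
ε/D_h = 5.4e-05/0.1078 = 0.000501; Haaland gives 1/√f = -1.8 log₁₀[5.08e-05+0.000474] = 5.905, so f = 0.02868.
ΔP = f(L/D_h)(ρV²/2) = 0.02868·61.6/0.1078·1.715 = 28.12 Pa.

ΔP ≈ 28.1 Pa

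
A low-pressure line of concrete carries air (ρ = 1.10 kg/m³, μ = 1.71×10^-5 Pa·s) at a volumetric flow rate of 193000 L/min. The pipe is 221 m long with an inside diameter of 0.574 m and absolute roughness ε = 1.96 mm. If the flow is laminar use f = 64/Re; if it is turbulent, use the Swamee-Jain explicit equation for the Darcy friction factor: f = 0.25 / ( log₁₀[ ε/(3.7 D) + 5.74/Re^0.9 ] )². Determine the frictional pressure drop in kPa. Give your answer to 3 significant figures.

ΔP ≈ 0.901 kPa

Q = 193000 L/min = 193000/60000 = 3.217 m³/s.
Cross-sectional area A = πD²/4 = π(0.574)²/4 = 0.2588 m²; mean velocity V = Q/A = 3.217/0.2588 = 12.43 m/s.
Reynolds number Re = ρVD/μ = 1.1 · 12.43 · 0.574 / 1.71e-05 = 4.59e+05.
Re > 4000 → turbulent. Relative roughness ε/D = 0.00196/0.574 = 0.00341. Swamee-Jain: f = 0.25/(log₁₀[0.00341/3.7 + 5.74/4.59e+05^0.9])² = 0.25/(log₁₀[0.000923 + 4.61e-05])² = 0.25/(-3.014)² = 0.02753.
Darcy-Weisbach: ΔP = f(L/D)(ρV²/2) = 0.02753·(221/0.574)·(1.1·12.43²/2) = 0.02753·385·84.99 = 900.7 Pa.
ΔP = 900.7 Pa = 0.901 kPa.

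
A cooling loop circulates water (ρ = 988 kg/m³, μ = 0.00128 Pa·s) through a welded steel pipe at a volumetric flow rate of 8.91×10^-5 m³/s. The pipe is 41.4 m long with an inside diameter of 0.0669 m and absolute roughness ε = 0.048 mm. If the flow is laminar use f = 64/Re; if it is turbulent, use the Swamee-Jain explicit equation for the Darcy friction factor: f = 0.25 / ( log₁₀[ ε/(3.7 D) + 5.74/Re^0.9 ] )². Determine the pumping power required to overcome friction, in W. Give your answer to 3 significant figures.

Cross-sectional area A = πD²/4 = π(0.0669)²/4 = 0.003515 m²; mean velocity V = Q/A = 8.91e-05/0.003515 = 0.02535 m/s.
Reynolds number Re = ρVD/μ = 988 · 0.02535 · 0.0669 / 0.00128 = 1309.
Re < 2300 → laminar flow, so f = 64/Re = 64/1309 = 0.0489 (the turbulent correlation is not needed).
Darcy-Weisbach: ΔP = f(L/D)(ρV²/2) = 0.0489·(41.4/0.0669)·(988·0.02535²/2) = 0.0489·618.8·0.3174 = 9.604 Pa.
Pumping power P = QΔP = 8.91e-05·9.604 = 8.557×10^-4 W = 8.56×10^-4 W.

P ≈ 8.56×10^-4 W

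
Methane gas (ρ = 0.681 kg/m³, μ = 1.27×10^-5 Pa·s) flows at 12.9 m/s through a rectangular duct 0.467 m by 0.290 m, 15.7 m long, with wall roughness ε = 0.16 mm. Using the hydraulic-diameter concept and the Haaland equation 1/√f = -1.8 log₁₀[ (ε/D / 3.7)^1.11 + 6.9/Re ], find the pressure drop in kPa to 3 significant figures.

Hydraulic diameter D_h = 4A/P = 4·(0.467·0.29)/(2·(0.467+0.29)) = 0.5417/1.514 = 0.3578 m.
Re = ρVD_h/μ = 0.681·12.9·0.3578/1.27e-05 = 2.475e+05.
ε/D_h = 0.00016/0.3578 = 0.000447; Haaland gives 1/√f = -1.8 log₁₀[4.48e-05+2.79e-05] = 7.449, so f = 0.01802.
ΔP = f(L/D_h)(ρV²/2) = 0.01802·15.7/0.3578·56.66 = 44.8 Pa.
ΔP = 0.0448 kPa.

ΔP ≈ 0.0448 kPa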